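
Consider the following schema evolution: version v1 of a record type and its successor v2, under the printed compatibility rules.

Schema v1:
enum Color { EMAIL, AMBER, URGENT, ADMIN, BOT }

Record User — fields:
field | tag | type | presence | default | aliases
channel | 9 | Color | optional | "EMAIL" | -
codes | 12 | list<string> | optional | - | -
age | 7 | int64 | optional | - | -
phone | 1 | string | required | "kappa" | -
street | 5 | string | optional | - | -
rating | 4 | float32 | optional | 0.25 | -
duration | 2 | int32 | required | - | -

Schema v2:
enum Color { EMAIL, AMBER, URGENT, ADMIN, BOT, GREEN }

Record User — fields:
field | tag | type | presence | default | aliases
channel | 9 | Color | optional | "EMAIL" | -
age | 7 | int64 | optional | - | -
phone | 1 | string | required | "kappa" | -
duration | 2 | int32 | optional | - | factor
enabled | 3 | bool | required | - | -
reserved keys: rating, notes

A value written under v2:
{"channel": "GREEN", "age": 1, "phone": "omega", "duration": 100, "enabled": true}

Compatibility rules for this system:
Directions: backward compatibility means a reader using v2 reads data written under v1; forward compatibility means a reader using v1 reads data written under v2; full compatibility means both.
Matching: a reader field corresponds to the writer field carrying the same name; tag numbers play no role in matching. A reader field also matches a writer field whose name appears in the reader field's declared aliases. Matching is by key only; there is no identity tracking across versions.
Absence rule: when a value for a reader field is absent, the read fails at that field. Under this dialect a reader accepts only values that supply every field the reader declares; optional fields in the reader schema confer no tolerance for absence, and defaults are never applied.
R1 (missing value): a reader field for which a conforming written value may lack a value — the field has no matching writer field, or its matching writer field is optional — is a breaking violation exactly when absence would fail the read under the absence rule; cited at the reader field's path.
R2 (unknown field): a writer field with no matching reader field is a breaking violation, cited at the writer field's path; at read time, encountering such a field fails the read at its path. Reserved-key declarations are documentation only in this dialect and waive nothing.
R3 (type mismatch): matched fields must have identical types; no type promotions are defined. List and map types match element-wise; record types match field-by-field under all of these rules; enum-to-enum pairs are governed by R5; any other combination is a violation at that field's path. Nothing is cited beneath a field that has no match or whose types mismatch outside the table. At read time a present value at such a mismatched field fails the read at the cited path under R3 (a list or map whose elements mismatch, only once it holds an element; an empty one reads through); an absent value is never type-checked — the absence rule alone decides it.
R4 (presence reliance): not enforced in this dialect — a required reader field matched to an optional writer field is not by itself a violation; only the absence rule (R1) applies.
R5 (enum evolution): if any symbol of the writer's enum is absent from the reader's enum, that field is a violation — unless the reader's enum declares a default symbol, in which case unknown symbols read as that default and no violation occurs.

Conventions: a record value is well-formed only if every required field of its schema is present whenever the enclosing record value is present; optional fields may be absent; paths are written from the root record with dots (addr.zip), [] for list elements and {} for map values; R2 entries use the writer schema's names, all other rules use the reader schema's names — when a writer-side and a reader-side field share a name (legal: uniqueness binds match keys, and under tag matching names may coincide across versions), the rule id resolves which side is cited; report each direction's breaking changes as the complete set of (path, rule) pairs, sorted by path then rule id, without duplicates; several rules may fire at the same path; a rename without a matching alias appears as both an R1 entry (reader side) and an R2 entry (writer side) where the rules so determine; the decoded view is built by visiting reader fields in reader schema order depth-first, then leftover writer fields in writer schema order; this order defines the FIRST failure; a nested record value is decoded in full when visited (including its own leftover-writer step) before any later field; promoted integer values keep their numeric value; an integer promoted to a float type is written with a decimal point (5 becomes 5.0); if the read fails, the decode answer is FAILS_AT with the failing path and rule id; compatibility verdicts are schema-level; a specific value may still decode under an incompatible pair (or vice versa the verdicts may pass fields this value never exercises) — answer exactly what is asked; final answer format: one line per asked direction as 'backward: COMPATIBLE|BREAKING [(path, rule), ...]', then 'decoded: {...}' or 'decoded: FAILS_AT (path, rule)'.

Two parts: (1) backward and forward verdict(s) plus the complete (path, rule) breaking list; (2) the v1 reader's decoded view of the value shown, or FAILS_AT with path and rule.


backward: BREAKING [(age, R1), (channel, R1), (codes, R2), (enabled, R1), (rating, R2), (street, R2)]; forward: BREAKING [(age, R1), (channel, R1), (channel, R5), (codes, R1), (duration, R1), (enabled, R2), (rating, R1), (street, R1)]; decoded: FAILS_AT (channel, R5)

the writer's type comes first in each User pair
backward on User — v2 reading data written by v1:
  channel: Color -> Color, writer optional; from channel
  age: int64 -> int64, writer optional; from age
  phone: string -> string, writer required; from phone
  duration: int32 -> int32, writer required; from duration
  enabled: no writer match
  writer field codes has no reader counterpart
  writer field street has no reader counterpart
  writer field rating has no reader counterpart
  rule R1 violated at age
  rule R1 violated at channel
  rule R2 violated at codes
  rule R1 violated at enabled
  rule R2 violated at rating
  rule R2 violated at street
  => backward verdict for User: BREAKING, 6 violation(s)
forward on User — v1 reading data written by v2:
  channel: Color -> Color, writer optional; from channel
  codes: no writer match
  age: int64 -> int64, writer optional; from age
  phone: string -> string, writer required; from phone
  street: no writer match
  rating: no writer match
  duration: int32 -> int32, writer optional; from duration
  writer field enabled has no reader counterpart
  rule R1 violated at age
  rule R1 violated at channel
  rule R5 violated at channel
  rule R1 violated at codes
  rule R1 violated at duration
  rule R2 violated at enabled
  rule R1 violated at rating
  rule R1 violated at street
  => forward verdict for User: BREAKING, 8 violation(s)
decoding the User value with the v1 reader:
  read fails at channel under R5
  => FAILS_AT (channel, R5)


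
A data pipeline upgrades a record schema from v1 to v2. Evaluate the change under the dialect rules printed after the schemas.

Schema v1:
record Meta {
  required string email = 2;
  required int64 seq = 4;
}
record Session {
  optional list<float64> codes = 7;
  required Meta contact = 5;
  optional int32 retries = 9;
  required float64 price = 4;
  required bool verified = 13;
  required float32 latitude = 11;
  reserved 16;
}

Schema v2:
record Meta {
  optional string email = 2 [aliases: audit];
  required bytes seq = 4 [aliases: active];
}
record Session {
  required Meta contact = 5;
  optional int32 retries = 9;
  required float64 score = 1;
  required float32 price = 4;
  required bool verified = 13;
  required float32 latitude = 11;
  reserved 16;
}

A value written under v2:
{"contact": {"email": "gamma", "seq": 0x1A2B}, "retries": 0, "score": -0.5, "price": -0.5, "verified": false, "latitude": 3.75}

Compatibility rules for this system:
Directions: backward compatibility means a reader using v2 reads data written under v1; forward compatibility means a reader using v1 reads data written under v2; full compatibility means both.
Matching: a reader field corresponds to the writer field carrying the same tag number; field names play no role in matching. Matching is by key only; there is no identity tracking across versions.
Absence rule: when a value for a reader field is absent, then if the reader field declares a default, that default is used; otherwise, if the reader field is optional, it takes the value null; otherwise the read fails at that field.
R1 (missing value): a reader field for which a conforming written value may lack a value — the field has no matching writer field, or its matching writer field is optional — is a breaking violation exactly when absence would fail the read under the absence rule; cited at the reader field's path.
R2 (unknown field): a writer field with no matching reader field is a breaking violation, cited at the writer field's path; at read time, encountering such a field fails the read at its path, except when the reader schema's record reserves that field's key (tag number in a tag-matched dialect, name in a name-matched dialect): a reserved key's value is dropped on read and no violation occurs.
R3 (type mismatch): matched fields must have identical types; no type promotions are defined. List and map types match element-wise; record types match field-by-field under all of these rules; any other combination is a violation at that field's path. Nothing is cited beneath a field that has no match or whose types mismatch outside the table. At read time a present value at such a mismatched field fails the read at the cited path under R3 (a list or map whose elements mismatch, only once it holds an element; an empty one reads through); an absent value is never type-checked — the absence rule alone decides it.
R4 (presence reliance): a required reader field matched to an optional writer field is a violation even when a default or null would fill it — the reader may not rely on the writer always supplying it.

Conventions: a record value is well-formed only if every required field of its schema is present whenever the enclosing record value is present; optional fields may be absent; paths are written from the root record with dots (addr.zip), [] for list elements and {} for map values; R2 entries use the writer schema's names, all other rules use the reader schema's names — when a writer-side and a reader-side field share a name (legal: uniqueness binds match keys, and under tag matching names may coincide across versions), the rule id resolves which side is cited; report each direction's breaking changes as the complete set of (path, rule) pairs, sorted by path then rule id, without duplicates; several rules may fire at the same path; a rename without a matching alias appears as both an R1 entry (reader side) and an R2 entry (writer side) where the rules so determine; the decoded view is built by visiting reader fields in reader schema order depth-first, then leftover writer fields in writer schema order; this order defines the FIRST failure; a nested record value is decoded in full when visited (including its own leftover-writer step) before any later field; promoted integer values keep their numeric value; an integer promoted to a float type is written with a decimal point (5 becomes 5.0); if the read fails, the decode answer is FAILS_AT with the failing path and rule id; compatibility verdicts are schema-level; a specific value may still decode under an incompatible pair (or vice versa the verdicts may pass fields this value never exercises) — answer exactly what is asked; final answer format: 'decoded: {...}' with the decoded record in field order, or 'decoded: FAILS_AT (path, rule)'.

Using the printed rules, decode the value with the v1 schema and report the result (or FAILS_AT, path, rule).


arrows below run writer -> reader for Session
decode walk for Session under reader schema v1:
  codes := null (missing; optional => null)
  contact.email := "gamma"
  read fails at contact.seq under R3
  => FAILS_AT (contact.seq, R3)
the other Session changes do not affect what is asked:
  removed field codes from record Session -> a verdict-level change on Session — the shown value reads the same
  field email in record Meta: required changed to optional -> a verdict-level change on Session — the shown value reads the same
  field price in record Session: type float64 changed to float32 -> a verdict-level change on Session — the shown value reads the same
  added field score to record Session: required float64, tag 1 (in v2 it sits immediately before price) -> a verdict-level change on Session — the shown value reads the same

decoded: FAILS_AT (contact.seq, R3)


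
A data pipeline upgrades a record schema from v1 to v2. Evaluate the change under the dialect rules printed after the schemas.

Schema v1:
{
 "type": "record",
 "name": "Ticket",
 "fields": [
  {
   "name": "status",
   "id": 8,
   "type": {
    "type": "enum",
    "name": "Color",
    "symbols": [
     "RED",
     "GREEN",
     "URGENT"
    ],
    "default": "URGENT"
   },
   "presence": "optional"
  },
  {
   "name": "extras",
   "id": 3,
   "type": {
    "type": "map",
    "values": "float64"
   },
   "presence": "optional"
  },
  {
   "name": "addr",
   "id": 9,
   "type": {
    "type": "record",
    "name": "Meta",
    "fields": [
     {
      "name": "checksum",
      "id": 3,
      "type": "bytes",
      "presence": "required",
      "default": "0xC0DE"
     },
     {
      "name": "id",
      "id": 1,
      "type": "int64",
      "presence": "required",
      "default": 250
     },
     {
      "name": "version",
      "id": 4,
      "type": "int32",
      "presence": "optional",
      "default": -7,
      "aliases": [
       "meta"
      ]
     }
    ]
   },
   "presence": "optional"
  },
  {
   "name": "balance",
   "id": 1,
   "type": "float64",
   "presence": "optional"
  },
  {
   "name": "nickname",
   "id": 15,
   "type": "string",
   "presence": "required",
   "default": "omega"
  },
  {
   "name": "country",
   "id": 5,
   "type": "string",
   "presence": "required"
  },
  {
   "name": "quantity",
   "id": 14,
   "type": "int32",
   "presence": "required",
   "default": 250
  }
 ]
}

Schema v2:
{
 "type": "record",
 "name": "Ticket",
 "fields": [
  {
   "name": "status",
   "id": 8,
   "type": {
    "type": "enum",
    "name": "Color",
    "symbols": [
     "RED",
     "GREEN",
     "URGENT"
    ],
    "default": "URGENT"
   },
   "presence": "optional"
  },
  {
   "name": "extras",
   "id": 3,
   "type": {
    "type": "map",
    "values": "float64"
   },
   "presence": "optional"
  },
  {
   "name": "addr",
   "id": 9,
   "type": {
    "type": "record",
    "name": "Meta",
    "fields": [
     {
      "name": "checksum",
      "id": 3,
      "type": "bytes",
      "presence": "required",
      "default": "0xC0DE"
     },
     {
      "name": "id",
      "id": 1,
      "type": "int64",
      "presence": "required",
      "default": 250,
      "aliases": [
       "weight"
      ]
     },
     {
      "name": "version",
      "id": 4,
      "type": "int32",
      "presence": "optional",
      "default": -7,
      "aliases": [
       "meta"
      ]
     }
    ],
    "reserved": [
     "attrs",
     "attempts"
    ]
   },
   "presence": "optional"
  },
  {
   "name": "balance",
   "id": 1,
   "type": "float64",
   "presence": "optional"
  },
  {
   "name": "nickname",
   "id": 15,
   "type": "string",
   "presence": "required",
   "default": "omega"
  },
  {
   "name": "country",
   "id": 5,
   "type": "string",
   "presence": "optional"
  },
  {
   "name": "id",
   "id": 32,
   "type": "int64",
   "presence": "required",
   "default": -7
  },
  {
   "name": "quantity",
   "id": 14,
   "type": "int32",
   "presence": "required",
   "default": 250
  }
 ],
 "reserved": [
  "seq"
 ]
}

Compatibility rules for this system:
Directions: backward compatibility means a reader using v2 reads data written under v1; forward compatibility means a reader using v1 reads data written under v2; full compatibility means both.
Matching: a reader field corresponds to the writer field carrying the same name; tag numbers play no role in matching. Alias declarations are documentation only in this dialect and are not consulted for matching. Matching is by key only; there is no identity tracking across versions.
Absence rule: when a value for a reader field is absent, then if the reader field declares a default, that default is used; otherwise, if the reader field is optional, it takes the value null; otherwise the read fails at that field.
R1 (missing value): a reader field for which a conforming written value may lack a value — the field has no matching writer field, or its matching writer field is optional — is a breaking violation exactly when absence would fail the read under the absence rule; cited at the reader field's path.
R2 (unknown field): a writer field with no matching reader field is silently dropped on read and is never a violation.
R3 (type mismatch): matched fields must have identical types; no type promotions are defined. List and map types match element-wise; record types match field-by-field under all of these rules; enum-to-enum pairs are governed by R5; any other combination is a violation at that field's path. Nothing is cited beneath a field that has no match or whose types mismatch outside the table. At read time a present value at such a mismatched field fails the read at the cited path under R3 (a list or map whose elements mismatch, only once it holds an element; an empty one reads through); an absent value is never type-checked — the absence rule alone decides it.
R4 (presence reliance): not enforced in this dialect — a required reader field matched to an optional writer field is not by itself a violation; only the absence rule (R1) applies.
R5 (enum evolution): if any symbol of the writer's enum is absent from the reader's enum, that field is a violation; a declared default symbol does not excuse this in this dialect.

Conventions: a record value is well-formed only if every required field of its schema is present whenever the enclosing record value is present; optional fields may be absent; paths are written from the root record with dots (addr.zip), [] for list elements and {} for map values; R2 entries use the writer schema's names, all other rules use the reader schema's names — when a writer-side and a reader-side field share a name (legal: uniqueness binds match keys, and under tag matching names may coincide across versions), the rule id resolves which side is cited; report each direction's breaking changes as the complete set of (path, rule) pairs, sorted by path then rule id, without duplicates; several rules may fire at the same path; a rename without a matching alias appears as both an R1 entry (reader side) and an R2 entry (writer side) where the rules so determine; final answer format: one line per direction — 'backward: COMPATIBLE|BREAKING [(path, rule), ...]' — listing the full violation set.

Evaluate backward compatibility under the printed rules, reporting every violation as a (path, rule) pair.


in Ticket below, arrows point writer -> reader
checking backward for Ticket: reader v2 against writer v1:
  status: Color -> Color, writer optional; from status
  extras: map<string, float64> -> map<string, float64>, writer optional; from extras
  addr: Meta -> Meta, writer optional; from addr
  balance: float64 -> float64, writer optional; from balance
  nickname: string -> string, writer required; from nickname
  country: string -> string, writer required; from country
  no writer field matches reader id
  quantity: int32 -> int32, writer required; from quantity
  addr.checksum: bytes -> bytes, writer required; from addr.checksum
  addr.id: int64 -> int64, writer required; from addr.id
  addr.version: int32 -> int32, writer optional; from addr.version
  => backward: COMPATIBLE
checking off the Ticket differences that do not matter here:
  added field id to record Ticket: required int64, tag 32, default -7 (in v2 it sits immediately before quantity) -> fires no rule on Ticket, leaving the asked answer as it is
  field country in record Ticket: required changed to optional -> matters only for Ticket's forward compatibility — outside the asked direction

backward: COMPATIBLE []


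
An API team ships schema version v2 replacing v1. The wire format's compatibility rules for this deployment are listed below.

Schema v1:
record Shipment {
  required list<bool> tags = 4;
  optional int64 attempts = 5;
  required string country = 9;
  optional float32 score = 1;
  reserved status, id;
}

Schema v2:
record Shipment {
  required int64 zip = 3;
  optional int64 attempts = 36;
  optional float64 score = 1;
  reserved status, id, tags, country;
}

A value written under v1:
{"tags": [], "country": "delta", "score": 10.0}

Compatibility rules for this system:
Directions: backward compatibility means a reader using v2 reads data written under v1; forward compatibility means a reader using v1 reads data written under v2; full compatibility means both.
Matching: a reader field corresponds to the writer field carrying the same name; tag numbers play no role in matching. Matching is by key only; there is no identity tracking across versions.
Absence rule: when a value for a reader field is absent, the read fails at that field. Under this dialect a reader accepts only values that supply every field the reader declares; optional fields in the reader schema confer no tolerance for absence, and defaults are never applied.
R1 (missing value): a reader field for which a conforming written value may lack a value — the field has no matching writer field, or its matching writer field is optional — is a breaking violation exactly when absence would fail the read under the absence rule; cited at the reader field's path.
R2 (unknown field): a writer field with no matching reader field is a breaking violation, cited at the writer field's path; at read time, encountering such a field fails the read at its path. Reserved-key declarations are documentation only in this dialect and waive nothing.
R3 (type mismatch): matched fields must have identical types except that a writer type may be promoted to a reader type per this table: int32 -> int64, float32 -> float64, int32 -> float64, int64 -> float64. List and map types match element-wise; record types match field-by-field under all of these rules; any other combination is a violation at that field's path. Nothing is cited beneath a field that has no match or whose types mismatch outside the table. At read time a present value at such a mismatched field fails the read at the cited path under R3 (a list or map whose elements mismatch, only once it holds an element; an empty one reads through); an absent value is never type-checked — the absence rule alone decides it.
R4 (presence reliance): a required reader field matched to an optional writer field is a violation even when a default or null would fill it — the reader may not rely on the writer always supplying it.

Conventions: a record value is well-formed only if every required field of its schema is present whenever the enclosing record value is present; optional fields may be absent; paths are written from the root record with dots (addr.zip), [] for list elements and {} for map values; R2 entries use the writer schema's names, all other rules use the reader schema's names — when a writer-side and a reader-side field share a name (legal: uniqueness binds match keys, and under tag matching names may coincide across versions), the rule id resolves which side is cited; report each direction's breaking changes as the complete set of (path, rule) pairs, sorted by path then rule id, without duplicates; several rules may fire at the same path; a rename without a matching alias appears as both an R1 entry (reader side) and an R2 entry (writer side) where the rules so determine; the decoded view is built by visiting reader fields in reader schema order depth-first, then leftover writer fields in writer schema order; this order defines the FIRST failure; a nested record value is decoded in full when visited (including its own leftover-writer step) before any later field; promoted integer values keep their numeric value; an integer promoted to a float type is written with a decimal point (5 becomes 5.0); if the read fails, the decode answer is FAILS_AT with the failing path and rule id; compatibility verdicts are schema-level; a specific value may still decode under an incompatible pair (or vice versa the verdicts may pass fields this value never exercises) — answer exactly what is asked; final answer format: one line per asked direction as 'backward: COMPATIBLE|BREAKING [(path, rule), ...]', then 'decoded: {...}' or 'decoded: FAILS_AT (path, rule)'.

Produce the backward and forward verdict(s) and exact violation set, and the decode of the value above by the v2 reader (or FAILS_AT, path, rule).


each type pair in Shipment: writer, then reader
backward for Shipment (reader v2, writer v1):
  zip has no writer counterpart
  attempts <- attempts (int64 -> int64, writer optional)
  score <- score (float32 -> float64, writer optional)
  tags (writer side), unknown to reader
  country (writer side), unknown to reader
  violation R1 at attempts
  violation R2 at country
  violation R1 at score
  violation R2 at tags
  violation R1 at zip
  => 5 violation(s): backward is BREAKING for Shipment
forward for Shipment (reader v1, writer v2):
  tags has no writer counterpart
  attempts <- attempts (int64 -> int64, writer optional)
  country has no writer counterpart
  score <- score (float64 -> float32, writer optional)
  zip (writer side), unknown to reader
  violation R1 at attempts
  violation R1 at country
  violation R1 at score
  violation R3 at score
  violation R1 at tags
  violation R2 at zip
  => 6 violation(s): forward is BREAKING for Shipment
decode walk for Shipment under reader schema v2:
  read fails at zip under R1 (no fill)
  => FAILS_AT (zip, R1)

backward: BREAKING [(attempts, R1), (country, R2), (score, R1), (tags, R2), (zip, R1)]; forward: BREAKING [(attempts, R1), (country, R1), (score, R1), (score, R3), (tags, R1), (zip, R2)]; decoded: FAILS_AT (zip, R1)


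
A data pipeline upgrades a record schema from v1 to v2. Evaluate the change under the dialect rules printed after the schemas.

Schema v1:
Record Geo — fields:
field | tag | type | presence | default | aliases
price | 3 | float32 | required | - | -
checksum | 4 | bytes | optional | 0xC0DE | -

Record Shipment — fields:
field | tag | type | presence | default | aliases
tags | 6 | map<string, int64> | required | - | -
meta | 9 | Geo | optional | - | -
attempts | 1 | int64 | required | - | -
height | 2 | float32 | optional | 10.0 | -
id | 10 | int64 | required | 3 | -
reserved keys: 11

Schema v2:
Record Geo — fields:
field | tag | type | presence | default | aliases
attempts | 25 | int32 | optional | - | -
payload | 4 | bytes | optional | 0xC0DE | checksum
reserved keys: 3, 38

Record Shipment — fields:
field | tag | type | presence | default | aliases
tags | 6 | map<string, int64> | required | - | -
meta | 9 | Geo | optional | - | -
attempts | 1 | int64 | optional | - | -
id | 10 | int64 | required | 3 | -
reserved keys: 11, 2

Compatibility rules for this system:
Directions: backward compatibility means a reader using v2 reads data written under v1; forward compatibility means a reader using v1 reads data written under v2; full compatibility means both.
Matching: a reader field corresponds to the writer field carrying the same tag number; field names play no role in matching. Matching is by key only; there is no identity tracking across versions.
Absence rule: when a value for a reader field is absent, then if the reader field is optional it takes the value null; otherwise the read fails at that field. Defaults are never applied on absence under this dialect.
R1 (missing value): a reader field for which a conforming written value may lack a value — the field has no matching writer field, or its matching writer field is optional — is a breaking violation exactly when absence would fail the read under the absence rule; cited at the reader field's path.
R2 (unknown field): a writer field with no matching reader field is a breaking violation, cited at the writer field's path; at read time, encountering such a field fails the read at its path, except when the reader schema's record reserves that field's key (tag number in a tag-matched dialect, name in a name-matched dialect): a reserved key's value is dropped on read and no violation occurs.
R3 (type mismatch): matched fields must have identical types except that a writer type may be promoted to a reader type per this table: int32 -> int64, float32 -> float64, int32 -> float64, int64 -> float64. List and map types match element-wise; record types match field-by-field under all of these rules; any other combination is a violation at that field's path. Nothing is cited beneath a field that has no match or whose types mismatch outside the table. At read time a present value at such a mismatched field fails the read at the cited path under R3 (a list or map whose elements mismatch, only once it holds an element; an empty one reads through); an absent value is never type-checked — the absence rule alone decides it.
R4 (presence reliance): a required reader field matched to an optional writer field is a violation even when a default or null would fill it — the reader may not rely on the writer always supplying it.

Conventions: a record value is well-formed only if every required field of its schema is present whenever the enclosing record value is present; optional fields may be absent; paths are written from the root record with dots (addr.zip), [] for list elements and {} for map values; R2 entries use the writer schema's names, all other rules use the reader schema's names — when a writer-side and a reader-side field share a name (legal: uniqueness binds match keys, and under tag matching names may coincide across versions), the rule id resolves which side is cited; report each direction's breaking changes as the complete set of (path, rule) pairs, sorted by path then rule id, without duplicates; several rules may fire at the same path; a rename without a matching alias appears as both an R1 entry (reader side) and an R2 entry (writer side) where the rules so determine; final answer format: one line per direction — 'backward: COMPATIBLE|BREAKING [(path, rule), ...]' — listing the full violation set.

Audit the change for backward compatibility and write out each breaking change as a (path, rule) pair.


arrows below run writer -> reader for Shipment
checking backward for Shipment: reader v2 against writer v1:
  map<string, int64> -> map<string, int64>, writer required: tags aligns to tags
  Geo -> Geo, writer optional: meta aligns to meta
  int64 -> int64, writer required: attempts aligns to attempts
  int64 -> int64, writer required: id aligns to id
  height (writer side), unknown to reader
  meta.attempts has no writer counterpart
  bytes -> bytes, writer optional: meta.payload aligns to meta.checksum
  meta.price (writer side), unknown to reader
  => backward: COMPATIBLE
remaining Shipment differences; none change what is asked:
  renamed field checksum to payload in record Geo (alias checksum declared on the renamed field) -> inert for the asked Shipment verdict: nothing fires
  field attempts in record Shipment: required changed to optional -> matters only for Shipment's forward compatibility — outside the asked direction
  removed field price from record Geo (its key 3 joins the reserved list) -> matters only for Shipment's forward compatibility — outside the asked direction
  added field attempts to record Geo: optional int32, tag 25 (in v2 it sits immediately before payload) -> matters only for Shipment's forward compatibility — outside the asked direction
  removed field height from record Shipment (its key 2 joins the reserved list) -> inert for the asked Shipment verdict: nothing fires

backward: COMPATIBLE []


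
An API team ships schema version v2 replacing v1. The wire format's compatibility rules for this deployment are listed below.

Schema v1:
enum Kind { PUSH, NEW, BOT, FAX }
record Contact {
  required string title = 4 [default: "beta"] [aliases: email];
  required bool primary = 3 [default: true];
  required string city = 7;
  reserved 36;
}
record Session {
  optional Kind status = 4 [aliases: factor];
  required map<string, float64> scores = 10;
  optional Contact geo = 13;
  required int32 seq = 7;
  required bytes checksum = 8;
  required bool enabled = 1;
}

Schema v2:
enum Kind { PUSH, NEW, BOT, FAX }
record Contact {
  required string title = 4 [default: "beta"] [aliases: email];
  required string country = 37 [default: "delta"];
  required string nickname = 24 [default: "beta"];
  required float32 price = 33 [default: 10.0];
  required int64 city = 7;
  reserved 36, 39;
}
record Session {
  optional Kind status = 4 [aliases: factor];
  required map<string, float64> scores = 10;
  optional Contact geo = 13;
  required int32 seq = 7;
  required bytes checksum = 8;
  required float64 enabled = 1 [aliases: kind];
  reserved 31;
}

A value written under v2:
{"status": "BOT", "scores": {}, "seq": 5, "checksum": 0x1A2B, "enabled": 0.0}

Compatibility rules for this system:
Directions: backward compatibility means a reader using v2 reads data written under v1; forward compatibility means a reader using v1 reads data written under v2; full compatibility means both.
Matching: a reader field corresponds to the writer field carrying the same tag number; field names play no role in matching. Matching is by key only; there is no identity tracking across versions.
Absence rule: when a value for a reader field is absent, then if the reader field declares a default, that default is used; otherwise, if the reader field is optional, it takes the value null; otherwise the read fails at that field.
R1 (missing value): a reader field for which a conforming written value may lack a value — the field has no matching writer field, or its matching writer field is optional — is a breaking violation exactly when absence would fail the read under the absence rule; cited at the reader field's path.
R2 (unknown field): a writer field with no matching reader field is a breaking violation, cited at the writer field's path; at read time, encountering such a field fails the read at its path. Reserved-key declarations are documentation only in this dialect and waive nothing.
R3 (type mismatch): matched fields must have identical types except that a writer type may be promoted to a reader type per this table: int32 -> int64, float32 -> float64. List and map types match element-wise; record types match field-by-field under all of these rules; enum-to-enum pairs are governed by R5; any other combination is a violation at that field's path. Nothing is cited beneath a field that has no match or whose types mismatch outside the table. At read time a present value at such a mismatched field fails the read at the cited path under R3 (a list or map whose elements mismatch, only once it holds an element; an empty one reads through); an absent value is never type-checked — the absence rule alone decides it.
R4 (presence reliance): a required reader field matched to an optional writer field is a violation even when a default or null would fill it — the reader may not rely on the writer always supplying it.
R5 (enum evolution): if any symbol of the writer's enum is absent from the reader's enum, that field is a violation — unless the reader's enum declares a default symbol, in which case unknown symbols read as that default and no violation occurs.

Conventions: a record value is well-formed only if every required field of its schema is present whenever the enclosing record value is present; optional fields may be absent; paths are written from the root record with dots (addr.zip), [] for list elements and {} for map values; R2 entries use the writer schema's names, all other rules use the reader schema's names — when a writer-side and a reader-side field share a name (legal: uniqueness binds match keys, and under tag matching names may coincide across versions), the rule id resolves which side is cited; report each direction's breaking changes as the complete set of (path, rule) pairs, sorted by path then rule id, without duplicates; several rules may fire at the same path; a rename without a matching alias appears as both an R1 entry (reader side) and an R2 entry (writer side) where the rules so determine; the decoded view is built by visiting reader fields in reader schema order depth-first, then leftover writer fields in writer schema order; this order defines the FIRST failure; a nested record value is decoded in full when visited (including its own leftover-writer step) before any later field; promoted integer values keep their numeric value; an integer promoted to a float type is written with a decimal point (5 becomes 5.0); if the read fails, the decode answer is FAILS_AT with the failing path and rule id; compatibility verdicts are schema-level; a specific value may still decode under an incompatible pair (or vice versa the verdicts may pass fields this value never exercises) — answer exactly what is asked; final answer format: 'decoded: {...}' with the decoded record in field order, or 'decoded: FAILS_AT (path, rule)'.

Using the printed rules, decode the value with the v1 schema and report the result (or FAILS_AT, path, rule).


decoded: FAILS_AT (enabled, R3)

each type pair in Session: writer, then reader
decode (reader v1):
  status := "BOT"
  scores := {}
  geo := null (missing; optional => null)
  seq := 5
  checksum := 0x1A2B
  read fails at enabled under R3
  => FAILS_AT (enabled, R3)
diffs on Session not affecting the asked answer:
  added field price to record Contact: required float32, tag 33, default 10.0 (in v2 it sits immediately before city) -> a verdict-level change on Session — the shown value reads the same
  added field nickname to record Contact: required string, tag 24, default "beta" (in v2 it sits immediately before city) -> a verdict-level change on Session — the shown value reads the same
  field city in record Contact: type string changed to int64 -> a verdict-level change on Session — the shown value reads the same
  added field country to record Contact: required string, tag 37, default "delta" (in v2 it sits immediately before city) -> a verdict-level change on Session — the shown value reads the same
  removed field primary from record Contact -> a verdict-level change on Session — the shown value reads the same


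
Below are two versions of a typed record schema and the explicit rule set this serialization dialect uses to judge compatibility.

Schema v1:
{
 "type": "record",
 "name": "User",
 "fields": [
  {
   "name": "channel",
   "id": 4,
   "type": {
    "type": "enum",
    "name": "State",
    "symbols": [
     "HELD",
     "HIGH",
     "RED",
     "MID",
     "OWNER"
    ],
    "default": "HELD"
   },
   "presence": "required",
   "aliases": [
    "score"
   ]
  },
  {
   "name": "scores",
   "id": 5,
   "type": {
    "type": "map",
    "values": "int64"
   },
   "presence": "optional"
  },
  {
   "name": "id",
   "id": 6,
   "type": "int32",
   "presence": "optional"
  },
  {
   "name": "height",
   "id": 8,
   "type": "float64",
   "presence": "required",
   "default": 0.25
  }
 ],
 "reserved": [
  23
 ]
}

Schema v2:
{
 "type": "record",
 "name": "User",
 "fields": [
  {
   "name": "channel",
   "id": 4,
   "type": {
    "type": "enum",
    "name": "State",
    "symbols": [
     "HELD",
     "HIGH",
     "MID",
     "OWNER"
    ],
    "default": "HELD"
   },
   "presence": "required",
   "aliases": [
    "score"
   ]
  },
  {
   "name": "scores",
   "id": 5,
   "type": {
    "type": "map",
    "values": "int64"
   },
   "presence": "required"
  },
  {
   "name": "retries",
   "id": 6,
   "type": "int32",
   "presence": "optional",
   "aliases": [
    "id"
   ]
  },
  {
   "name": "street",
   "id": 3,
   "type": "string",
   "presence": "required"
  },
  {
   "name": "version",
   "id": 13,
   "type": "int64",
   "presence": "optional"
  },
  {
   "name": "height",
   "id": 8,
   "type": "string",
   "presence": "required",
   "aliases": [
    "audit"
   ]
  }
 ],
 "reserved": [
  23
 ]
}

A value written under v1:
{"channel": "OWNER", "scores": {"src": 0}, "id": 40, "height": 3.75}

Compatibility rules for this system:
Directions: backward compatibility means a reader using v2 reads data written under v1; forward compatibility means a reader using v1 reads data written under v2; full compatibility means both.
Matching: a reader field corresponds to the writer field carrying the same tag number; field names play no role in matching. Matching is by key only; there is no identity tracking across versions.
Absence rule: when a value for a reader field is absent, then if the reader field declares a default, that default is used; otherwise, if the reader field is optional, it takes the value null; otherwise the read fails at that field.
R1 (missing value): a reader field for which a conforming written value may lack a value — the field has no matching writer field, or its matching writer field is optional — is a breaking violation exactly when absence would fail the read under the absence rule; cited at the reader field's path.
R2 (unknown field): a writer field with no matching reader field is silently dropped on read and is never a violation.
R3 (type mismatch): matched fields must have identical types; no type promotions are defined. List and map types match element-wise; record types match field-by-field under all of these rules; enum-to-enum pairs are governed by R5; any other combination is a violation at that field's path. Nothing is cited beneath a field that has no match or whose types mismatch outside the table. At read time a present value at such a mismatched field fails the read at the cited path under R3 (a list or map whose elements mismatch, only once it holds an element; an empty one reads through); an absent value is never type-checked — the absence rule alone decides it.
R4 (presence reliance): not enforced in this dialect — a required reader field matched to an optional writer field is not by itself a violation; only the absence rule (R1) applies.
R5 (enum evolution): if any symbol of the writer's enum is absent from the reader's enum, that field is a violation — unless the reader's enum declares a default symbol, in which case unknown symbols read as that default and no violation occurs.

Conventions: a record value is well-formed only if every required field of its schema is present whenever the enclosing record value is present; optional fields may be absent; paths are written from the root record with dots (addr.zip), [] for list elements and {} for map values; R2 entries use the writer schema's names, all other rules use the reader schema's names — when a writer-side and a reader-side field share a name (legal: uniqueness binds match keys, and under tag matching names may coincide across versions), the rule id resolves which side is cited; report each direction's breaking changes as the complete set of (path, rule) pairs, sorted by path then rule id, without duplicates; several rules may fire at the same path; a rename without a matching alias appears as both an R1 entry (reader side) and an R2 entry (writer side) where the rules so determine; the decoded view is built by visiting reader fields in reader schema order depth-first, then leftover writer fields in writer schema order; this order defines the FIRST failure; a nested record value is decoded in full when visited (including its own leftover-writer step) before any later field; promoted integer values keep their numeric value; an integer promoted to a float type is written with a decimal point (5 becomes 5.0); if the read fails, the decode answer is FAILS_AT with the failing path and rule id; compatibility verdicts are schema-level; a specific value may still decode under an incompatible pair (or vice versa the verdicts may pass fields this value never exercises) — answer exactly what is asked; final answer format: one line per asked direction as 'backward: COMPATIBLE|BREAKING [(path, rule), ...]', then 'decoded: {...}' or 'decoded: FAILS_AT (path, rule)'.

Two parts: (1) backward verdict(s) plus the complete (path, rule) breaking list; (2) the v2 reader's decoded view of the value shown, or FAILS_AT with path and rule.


backward: BREAKING [(height, R3), (scores, R1), (street, R1)]; decoded: FAILS_AT (street, R1)

arrows below run writer -> reader for User
backward analysis of User with v2 as reader and v1 as writer:
  channel: State -> State, writer required; from channel
  scores: map<string, int64> -> map<string, int64>, writer optional; from scores
  retries: int32 -> int32, writer optional; from id
  street has no writer counterpart
  version has no writer counterpart
  height: float64 -> string, writer required; from height
  violation R3 at height
  violation R1 at scores
  violation R1 at street
  => 3 violation(s): backward is BREAKING for User
decode walk for User under reader schema v2:
  channel := "OWNER"
  scores := {"src": 0}
  retries := 40 (from writer id)
  read fails at street under R1 (no fill)
  => FAILS_AT (street, R1)
ruling out the remaining User differences:
  enum State (field channel in record User): symbol RED removed -> fires no rule on User, leaving the asked answer as it is
  renamed field id to retries in record User (alias id declared on the renamed field) -> fires no rule on User, leaving the asked answer as it is
  added field version to record User: optional int64, tag 13 (in v2 it sits immediately before height) -> fires no rule on User, leaving the asked answer as it is
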